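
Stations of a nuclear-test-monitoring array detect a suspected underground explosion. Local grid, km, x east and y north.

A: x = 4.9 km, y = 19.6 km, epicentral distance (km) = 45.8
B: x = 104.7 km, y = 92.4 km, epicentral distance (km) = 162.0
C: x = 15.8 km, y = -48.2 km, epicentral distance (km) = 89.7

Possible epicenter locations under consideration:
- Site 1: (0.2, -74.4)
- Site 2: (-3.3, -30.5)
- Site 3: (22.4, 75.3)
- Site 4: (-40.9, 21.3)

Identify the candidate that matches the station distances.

Site 4

For each candidate, compare |candidate − station| to the reported distance:
Site 1: residuals A 48.3, B 34.8, C 59.2 → max 59.2 km
Site 2: residuals A 5.0, B 1.6, C 63.7 → max 63.7 km
Site 3: residuals A 12.6, B 77.9, C 34.0 → max 77.9 km
Site 4: residuals A 0.0, B 0.0, C 0.0 → max 0.0 km
Only Site 4 has all residuals ≈ 0.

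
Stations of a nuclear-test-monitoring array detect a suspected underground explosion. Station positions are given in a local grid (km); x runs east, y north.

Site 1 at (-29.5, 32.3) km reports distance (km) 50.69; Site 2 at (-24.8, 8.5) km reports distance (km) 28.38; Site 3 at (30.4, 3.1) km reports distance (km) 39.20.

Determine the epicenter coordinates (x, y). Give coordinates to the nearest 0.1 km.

Circle about each station: (x + 29.5)² + (y − 32.3)² = 50.69²; (x + 24.8)² + (y − 8.5)² = 28.38²; (x − 30.4)² + (y − 3.1)² = 39.20².
Subtracting the Site 1 equation from the Site 2 and Site 3 equations removes the quadratic terms:
9.4 x − 47.6 y = 537.80
119.8 x − 58.4 y = 53.07
Solving the 2×2 system: x ≈ -5.6, y ≈ -12.4 km.

-5.6 km east, -12.4 km north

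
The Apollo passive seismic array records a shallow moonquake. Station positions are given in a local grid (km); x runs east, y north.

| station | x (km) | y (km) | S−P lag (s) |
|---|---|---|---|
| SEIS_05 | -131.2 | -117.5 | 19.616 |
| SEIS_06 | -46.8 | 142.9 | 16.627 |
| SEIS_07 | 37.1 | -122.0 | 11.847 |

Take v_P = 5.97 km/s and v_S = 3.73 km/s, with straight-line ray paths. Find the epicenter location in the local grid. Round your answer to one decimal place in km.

x ≈ 27.8 km, y ≈ -4.6 km

Distance from S−P lag: d = Δt · v_P v_S / (v_P − v_S) = Δt · (5.97·3.73)/(5.97−3.73) ≈ 9.9411·Δt.
So d_SEIS_05 = 195.00, d_SEIS_06 = 165.29, d_SEIS_07 = 117.77 km.
Circle about each station: (x + 131.2)² + (y + 117.5)² = 195.00²; (x + 46.8)² + (y − 142.9)² = 165.29²; (x − 37.1)² + (y + 122.0)² = 117.77².
Subtracting the SEIS_05 equation from the SEIS_06 and SEIS_07 equations removes the quadratic terms:
168.8 x + 520.8 y = 2295.18
336.6 x − 9.0 y = 9395.95
Solving the 2×2 system: x ≈ 27.8, y ≈ -4.6 km.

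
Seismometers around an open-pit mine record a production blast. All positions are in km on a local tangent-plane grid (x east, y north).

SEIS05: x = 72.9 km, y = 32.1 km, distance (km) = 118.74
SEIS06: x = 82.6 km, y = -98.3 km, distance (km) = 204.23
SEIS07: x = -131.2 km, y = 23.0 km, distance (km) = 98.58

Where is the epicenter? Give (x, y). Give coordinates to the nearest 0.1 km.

Circle about each station: (x − 72.9)² + (y − 32.1)² = 118.74²; (x − 82.6)² + (y + 98.3)² = 204.23²; (x + 131.2)² + (y − 23.0)² = 98.58².
Subtracting pairs of circle equations eliminates x²+y² and gives linear equations (the radical axes):
19.4 x − 260.8 y = -17469.88
-408.2 x − 18.2 y = 15778.79
Solving the 2×2 system: x ≈ -41.5, y ≈ 63.9 km.
Check against SEIS05 (with the unrounded x, y): √((x − 72.9)²+(y − 32.1)²) = 118.74 ≈ 118.74 km. ✓

-41.5 km east, 63.9 km north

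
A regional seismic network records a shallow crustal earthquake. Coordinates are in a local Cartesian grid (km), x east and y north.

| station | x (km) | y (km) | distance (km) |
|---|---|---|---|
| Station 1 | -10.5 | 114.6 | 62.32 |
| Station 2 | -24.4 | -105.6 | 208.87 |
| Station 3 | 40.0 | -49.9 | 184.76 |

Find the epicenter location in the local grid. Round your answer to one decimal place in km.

-70.6 km east, 98.1 km north

Circle about each station: (x + 10.5)² + (y − 114.6)² = 62.32²; (x + 24.4)² + (y + 105.6)² = 208.87²; (x − 40.0)² + (y + 49.9)² = 184.76².
Subtracting pairs of circle equations eliminates x²+y² and gives linear equations (the radical axes):
-27.8 x − 440.4 y = -41239.58
101.0 x − 329.0 y = -39405.88
Solving the 2×2 system: x ≈ -70.6, y ≈ 98.1 km.
Check against Station 1 (with the unrounded x, y): √((x + 10.5)²+(y − 114.6)²) = 62.33 ≈ 62.32 km. ✓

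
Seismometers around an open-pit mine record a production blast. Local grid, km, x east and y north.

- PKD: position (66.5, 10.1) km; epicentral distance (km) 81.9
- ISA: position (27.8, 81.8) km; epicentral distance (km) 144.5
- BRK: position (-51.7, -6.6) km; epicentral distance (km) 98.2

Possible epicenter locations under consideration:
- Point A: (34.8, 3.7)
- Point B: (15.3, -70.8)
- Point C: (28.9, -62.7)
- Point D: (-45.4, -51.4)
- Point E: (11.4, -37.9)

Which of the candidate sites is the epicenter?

Point C

For each candidate, compare |candidate − station| to the reported distance:
Point A: residuals PKD 49.6, ISA 66.1, BRK 11.1 → max 66.1 km
Point B: residuals PKD 13.8, ISA 8.6, BRK 5.4 → max 13.8 km
Point C: residuals PKD 0.0, ISA 0.0, BRK 0.0 → max 0.0 km
Point D: residuals PKD 45.8, ISA 7.5, BRK 53.0 → max 53.0 km
Point E: residuals PKD 8.8, ISA 23.7, BRK 27.8 → max 27.8 km
Only Point C has all residuals ≈ 0.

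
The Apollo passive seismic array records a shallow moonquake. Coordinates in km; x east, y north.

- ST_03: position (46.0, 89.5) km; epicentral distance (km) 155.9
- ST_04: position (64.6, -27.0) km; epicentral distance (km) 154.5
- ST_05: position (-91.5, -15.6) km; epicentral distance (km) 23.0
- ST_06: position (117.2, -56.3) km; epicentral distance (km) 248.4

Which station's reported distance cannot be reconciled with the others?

ST_06

Solve using three stations at a time. Using ST_03, ST_04, ST_05 (subtract circle equations pairwise → linear system) gives (x, y) ≈ (-86.2, 6.8).
Distances from that point to each station vs reported:
  ST_03: calculated 155.9 vs reported 155.9 → residual 0.0 km
  ST_04: calculated 154.5 vs reported 154.5 → residual 0.0 km
  ST_05: calculated 23.0 vs reported 23.0 → residual 0.0 km
  ST_06: calculated 212.9 vs reported 248.4 → residual 35.5 km
ST_03, ST_04, ST_05 are mutually consistent (residuals ≈ 0); ST_06 is off by 35.5 km.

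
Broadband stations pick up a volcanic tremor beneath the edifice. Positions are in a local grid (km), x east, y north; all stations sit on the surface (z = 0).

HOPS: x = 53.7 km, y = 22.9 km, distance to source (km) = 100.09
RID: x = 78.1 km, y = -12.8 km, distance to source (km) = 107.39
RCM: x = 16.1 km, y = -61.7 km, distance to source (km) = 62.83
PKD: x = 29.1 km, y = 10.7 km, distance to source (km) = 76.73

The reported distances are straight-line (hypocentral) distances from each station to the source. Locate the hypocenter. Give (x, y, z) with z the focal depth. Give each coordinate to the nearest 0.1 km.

x ≈ -18.6 km, y ≈ -31.5 km, depth ≈ 42.8 km

Each station gives a sphere (x−x_i)² + (y−y_i)² + z² = d_i² (stations at z=0).
Subtracting the HOPS sphere from RID and RCM: z² cancels, leaving linear equations in x and y:
48.8 x − 71.4 y = 1340.75
-75.2 x − 169.2 y = 6728.40
Solving: x ≈ -18.608, y ≈ -31.496 km (keep extra digits for the depth step; rounded: -18.6, -31.5).
Then from the HOPS sphere: z² = 100.09² − (x − 53.7)² − (y − 22.9)² with x = -18.608, y = -31.496, so z ≈ 42.786 ≈ 42.8 km.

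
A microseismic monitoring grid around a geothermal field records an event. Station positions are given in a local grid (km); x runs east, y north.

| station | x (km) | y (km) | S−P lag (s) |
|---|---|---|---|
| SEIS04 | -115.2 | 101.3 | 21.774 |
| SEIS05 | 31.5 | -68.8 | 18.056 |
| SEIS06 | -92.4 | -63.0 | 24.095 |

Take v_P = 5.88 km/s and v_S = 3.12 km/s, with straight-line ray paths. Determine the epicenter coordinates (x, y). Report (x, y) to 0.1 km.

(20.4, 50.7)

Distance from S−P lag: d = Δt · v_P v_S / (v_P − v_S) = Δt · (5.88·3.12)/(5.88−3.12) ≈ 6.6470·Δt.
So d_SEIS04 = 144.73, d_SEIS05 = 120.02, d_SEIS06 = 160.16 km.
Circle about each station: (x + 115.2)² + (y − 101.3)² = 144.73²; (x − 31.5)² + (y + 68.8)² = 120.02²; (x + 92.4)² + (y + 63.0)² = 160.16².
Subtracting the SEIS04 equation from the SEIS05 and SEIS06 equations removes the quadratic terms:
293.4 x − 340.2 y = -11265.07
45.6 x − 328.6 y = -15730.42
Solving the 2×2 system: x ≈ 20.4, y ≈ 50.7 km.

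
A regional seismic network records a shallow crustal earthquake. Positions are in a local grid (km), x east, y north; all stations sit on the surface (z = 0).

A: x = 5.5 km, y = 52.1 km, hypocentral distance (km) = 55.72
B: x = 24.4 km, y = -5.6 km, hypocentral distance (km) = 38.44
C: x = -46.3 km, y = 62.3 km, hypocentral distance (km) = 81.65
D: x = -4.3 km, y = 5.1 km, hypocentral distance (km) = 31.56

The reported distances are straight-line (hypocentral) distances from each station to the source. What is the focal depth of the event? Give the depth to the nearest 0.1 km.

Each station gives a sphere (x−x_i)² + (y−y_i)² + z² = d_i² (stations at z=0).
Subtracting the A sphere from B and C: z² cancels, leaving linear equations in x and y:
37.8 x − 115.4 y = -490.86
-103.6 x + 20.4 y = -281.68
Solving: x ≈ 3.802, y ≈ 5.499 km (keep extra digits for the depth step; rounded: 3.8, 5.5).
Then from the A sphere: z² = 55.72² − (x − 5.5)² − (y − 52.1)² with x = 3.802, y = 5.499, so z ≈ 30.499 ≈ 30.5 km.
Check against D (with the unrounded solution): distance 31.56 ≈ 31.56 km. ✓

depth ≈ 30.5 km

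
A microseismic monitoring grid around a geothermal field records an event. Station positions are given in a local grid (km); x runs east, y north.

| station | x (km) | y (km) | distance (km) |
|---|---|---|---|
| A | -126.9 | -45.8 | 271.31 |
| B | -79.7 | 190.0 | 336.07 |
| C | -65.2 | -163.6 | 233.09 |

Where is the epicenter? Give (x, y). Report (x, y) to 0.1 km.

Circle about each station: (x + 126.9)² + (y + 45.8)² = 271.31²; (x + 79.7)² + (y − 190.0)² = 336.07²; (x + 65.2)² + (y + 163.6)² = 233.09².
Subtracting the A equation from the B and C equations removes the quadratic terms:
94.4 x + 471.6 y = -15083.09
123.4 x − 235.6 y = 32092.92
Solving the 2×2 system: x ≈ 144.0, y ≈ -60.8 km.

(144.0, -60.8)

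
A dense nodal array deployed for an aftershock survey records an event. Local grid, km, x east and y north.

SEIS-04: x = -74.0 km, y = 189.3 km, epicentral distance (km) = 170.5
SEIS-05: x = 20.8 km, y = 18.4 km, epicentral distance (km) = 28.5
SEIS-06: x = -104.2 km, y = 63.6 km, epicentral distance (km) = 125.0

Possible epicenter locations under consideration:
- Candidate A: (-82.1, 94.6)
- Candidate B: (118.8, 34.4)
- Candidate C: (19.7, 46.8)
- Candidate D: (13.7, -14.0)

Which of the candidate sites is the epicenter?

Candidate C

For each candidate, compare |candidate − station| to the reported distance:
Candidate A: residuals SEIS-04 75.5, SEIS-05 99.5, SEIS-06 86.9 → max 99.5 km
Candidate B: residuals SEIS-04 76.8, SEIS-05 70.8, SEIS-06 99.9 → max 99.9 km
Candidate C: residuals SEIS-04 0.0, SEIS-05 0.1, SEIS-06 0.0 → max 0.1 km
Candidate D: residuals SEIS-04 50.9, SEIS-05 4.7, SEIS-06 16.1 → max 50.9 km
Only Candidate C has all residuals ≈ 0.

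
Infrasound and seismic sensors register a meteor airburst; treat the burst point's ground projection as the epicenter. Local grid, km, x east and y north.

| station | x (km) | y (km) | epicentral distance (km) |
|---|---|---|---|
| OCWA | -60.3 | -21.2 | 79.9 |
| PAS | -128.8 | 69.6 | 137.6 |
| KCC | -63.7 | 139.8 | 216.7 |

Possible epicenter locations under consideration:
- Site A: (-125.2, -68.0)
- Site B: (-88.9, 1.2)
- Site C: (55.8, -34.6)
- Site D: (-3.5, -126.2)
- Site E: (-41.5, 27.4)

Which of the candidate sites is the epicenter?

Site A

For each candidate, compare |candidate − station| to the reported distance:
Site A: residuals OCWA 0.1, PAS 0.0, KCC 0.0 → max 0.1 km
Site B: residuals OCWA 43.6, PAS 58.4, KCC 75.8 → max 75.8 km
Site C: residuals OCWA 37.0, PAS 74.4, KCC 5.3 → max 74.4 km
Site D: residuals OCWA 39.5, PAS 94.9, KCC 56.0 → max 94.9 km
Site E: residuals OCWA 27.8, PAS 40.6, KCC 102.1 → max 102.1 km
Only Site A has all residuals ≈ 0.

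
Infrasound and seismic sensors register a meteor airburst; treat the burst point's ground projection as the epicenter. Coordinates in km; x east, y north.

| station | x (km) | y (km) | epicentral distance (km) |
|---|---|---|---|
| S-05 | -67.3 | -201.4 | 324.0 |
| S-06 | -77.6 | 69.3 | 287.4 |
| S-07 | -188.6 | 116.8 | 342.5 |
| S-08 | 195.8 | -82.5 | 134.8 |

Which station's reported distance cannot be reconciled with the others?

S-06

Solve using three stations at a time. Using S-05, S-07, S-08 (subtract circle equations pairwise → linear system) gives (x, y) ≈ (145.8, 42.7).
Distances from that point to each station vs reported:
  S-05: calculated 324.0 vs reported 324.0 → residual 0.0 km
  S-06: calculated 225.0 vs reported 287.4 → residual 62.4 km
  S-07: calculated 342.5 vs reported 342.5 → residual 0.0 km
  S-08: calculated 134.8 vs reported 134.8 → residual 0.0 km
S-05, S-07, S-08 are mutually consistent (residuals ≈ 0); S-06 is off by 62.4 km.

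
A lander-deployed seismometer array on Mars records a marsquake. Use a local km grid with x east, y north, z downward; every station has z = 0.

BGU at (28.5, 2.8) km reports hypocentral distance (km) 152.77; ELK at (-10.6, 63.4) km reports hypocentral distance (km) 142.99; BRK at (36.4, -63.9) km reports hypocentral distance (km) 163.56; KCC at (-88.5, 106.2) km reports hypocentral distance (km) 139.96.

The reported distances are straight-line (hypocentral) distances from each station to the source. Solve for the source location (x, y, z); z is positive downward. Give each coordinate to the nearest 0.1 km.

Each station gives a sphere (x−x_i)² + (y−y_i)² + z² = d_i² (stations at z=0).
Subtracting the BGU sphere from ELK and BRK: z² cancels, leaving linear equations in x and y:
-78.2 x + 121.2 y = 6204.36
15.8 x − 133.4 y = 1174.88
Solving: x ≈ -113.898, y ≈ -22.297 km (keep extra digits for the depth step; rounded: -113.9, -22.3).
Then from the BGU sphere: z² = 152.77² − (x − 28.5)² − (y − 2.8)² with x = -113.898, y = -22.297, so z ≈ 49.311 ≈ 49.3 km.

x ≈ -113.9 km, y ≈ -22.3 km, depth ≈ 49.3 km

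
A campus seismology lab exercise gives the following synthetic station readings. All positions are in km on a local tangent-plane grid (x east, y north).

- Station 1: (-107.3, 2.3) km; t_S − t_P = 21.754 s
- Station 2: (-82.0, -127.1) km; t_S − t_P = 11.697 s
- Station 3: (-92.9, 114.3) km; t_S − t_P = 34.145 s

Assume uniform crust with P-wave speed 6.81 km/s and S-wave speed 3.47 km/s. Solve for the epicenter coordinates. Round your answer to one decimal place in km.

-1.2 km east, -109.2 km north

Distance from S−P lag: d = Δt · v_P v_S / (v_P − v_S) = Δt · (6.81·3.47)/(6.81−3.47) ≈ 7.0751·Δt.
So d_Station 1 = 153.91, d_Station 2 = 82.76, d_Station 3 = 241.58 km.
Circle about each station: (x + 107.3)² + (y − 2.3)² = 153.91²; (x + 82.0)² + (y + 127.1)² = 82.76²; (x + 92.9)² + (y − 114.3)² = 241.58².
Subtracting pairs of circle equations eliminates x²+y² and gives linear equations (the radical axes):
50.6 x − 258.8 y = 28198.90
28.8 x + 224.0 y = -24496.29
Solving the 2×2 system: x ≈ -1.2, y ≈ -109.2 km.
Check against Station 1 (with the unrounded x, y): √((x + 107.3)²+(y − 2.3)²) = 153.89 ≈ 153.91 km. ✓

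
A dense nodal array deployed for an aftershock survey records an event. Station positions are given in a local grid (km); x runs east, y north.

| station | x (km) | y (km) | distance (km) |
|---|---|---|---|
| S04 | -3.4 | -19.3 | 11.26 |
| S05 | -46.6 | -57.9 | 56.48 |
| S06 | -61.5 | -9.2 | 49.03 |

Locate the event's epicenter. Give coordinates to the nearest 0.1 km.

(-12.6, -12.8)

Circle about each station: (x + 3.4)² + (y + 19.3)² = 11.26²; (x + 46.6)² + (y + 57.9)² = 56.48²; (x + 61.5)² + (y + 9.2)² = 49.03².
Subtracting the S04 equation from the S05 and S06 equations removes the quadratic terms:
-86.4 x − 77.2 y = 2076.72
-116.2 x + 20.2 y = 1205.69
Solving the 2×2 system: x ≈ -12.6, y ≈ -12.8 km.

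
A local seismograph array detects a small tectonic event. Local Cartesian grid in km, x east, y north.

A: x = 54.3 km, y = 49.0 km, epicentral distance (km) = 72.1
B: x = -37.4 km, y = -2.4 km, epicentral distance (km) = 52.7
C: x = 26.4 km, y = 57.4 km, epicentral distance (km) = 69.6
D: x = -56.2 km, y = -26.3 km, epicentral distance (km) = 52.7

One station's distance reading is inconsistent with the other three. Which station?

Solve using three stations at a time. Using A, B, C (subtract circle equations pairwise → linear system) gives (x, y) ≈ (14.6, -11.2).
Distances from that point to each station vs reported:
  A: calculated 72.1 vs reported 72.1 → residual 0.0 km
  B: calculated 52.7 vs reported 52.7 → residual 0.0 km
  C: calculated 69.6 vs reported 69.6 → residual 0.0 km
  D: calculated 72.4 vs reported 52.7 → residual 19.7 km
A, B, C are mutually consistent (residuals ≈ 0); D is off by 19.7 km.

D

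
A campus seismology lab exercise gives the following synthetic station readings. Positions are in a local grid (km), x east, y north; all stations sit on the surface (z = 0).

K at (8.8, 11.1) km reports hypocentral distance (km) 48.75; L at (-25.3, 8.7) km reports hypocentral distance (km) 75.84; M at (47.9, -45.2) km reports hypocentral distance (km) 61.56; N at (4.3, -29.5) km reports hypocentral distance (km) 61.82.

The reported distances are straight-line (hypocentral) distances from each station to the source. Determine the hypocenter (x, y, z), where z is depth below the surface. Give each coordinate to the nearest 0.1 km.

Each station gives a sphere (x−x_i)² + (y−y_i)² + z² = d_i² (stations at z=0).
Subtracting the K sphere from L and M: z² cancels, leaving linear equations in x and y:
-68.2 x − 4.8 y = -2860.01
78.2 x − 112.6 y = 2723.73
Solving: x ≈ 41.605, y ≈ 4.705 km (keep extra digits for the depth step; rounded: 41.6, 4.7).
Then from the K sphere: z² = 48.75² − (x − 8.8)² − (y − 11.1)² with x = 41.605, y = 4.705, so z ≈ 35.489 ≈ 35.5 km.
Check against N (with the unrounded solution): distance 61.82 ≈ 61.82 km. ✓

(41.6, 4.7, 35.5)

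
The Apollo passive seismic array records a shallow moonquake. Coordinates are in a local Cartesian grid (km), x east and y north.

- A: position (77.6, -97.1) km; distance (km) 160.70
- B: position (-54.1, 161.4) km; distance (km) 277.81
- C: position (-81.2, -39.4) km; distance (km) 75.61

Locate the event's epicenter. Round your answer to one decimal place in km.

(-82.1, -115.0)

Circle about each station: (x − 77.6)² + (y + 97.1)² = 160.70²; (x + 54.1)² + (y − 161.4)² = 277.81²; (x + 81.2)² + (y + 39.4)² = 75.61².
Subtracting the A equation from the B and C equations removes the quadratic terms:
-263.4 x + 517.0 y = -37827.31
-317.6 x + 115.4 y = 12803.25
Solving the 2×2 system: x ≈ -82.1, y ≈ -115.0 km.
Check against A (with the unrounded x, y): √((x − 77.6)²+(y + 97.1)²) = 160.69 ≈ 160.70 km. ✓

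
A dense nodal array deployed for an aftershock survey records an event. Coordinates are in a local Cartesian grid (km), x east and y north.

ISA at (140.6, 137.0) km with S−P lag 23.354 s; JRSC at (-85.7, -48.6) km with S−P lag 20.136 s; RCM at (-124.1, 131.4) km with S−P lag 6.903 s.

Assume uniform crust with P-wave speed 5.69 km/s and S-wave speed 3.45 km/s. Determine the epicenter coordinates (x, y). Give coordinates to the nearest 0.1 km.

Distance from S−P lag: d = Δt · v_P v_S / (v_P − v_S) = Δt · (5.69·3.45)/(5.69−3.45) ≈ 8.7636·Δt.
So d_ISA = 204.67, d_JRSC = 176.46, d_RCM = 60.50 km.
Circle about each station: (x − 140.6)² + (y − 137.0)² = 204.67²; (x + 85.7)² + (y + 48.6)² = 176.46²; (x + 124.1)² + (y − 131.4)² = 60.50².
Subtracting pairs of circle equations eliminates x²+y² and gives linear equations (the radical axes):
-452.6 x − 371.2 y = -18079.23
-529.4 x − 11.2 y = 32358.97
Solving the 2×2 system: x ≈ -63.8, y ≈ 126.5 km.

-63.8 km east, 126.5 km north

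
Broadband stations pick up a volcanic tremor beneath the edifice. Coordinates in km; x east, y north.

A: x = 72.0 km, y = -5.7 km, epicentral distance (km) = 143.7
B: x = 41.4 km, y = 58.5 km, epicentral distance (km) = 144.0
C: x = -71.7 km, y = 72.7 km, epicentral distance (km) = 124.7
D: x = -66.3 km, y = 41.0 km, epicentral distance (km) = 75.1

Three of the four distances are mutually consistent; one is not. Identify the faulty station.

C

Solve using three stations at a time. Using A, B, D (subtract circle equations pairwise → linear system) gives (x, y) ≈ (-68.9, -34.1).
Distances from that point to each station vs reported:
  A: calculated 143.7 vs reported 143.7 → residual 0.0 km
  B: calculated 144.0 vs reported 144.0 → residual 0.0 km
  C: calculated 106.9 vs reported 124.7 → residual 17.8 km
  D: calculated 75.2 vs reported 75.1 → residual 0.1 km
A, B, D are mutually consistent (residuals ≈ 0); C is off by 17.8 km.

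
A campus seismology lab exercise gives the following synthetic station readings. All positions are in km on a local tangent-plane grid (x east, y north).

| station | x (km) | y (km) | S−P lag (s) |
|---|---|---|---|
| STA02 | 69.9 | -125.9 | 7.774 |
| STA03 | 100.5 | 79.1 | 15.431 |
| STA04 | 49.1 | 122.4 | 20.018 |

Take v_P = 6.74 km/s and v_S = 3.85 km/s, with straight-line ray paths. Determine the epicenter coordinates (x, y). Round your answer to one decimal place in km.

Distance from S−P lag: d = Δt · v_P v_S / (v_P − v_S) = Δt · (6.74·3.85)/(6.74−3.85) ≈ 8.9789·Δt.
So d_STA02 = 69.80, d_STA03 = 138.55, d_STA04 = 179.74 km.
Circle about each station: (x − 69.9)² + (y + 125.9)² = 69.80²; (x − 100.5)² + (y − 79.1)² = 138.55²; (x − 49.1)² + (y − 122.4)² = 179.74².
Subtracting pairs of circle equations eliminates x²+y² and gives linear equations (the radical axes):
61.2 x + 410.0 y = -18703.82
-41.6 x + 496.6 y = -30778.68
Solving the 2×2 system: x ≈ 70.2, y ≈ -56.1 km.

70.2 km east, -56.1 km north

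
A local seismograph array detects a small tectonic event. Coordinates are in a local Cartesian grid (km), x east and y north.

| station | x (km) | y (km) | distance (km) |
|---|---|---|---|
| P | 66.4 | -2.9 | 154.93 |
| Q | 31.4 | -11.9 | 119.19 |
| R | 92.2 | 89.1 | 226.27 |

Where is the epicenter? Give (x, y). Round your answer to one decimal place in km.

Circle about each station: (x − 66.4)² + (y + 2.9)² = 154.93²; (x − 31.4)² + (y + 11.9)² = 119.19²; (x − 92.2)² + (y − 89.1)² = 226.27².
Subtracting the P equation from the Q and R equations removes the quadratic terms:
-70.0 x − 18.0 y = 6507.25
51.6 x + 184.0 y = -15172.53
Solving the 2×2 system: x ≈ -77.3, y ≈ -60.8 km.

-77.3 km east, -60.8 km north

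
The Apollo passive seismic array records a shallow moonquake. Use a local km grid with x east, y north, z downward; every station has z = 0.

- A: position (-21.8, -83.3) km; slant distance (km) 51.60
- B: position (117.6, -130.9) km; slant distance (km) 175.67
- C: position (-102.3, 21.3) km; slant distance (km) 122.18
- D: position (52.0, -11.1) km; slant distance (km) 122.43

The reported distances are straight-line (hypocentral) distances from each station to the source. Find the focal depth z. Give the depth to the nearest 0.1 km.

depth ≈ 46.6 km

Each station gives a sphere (x−x_i)² + (y−y_i)² + z² = d_i² (stations at z=0).
Subtracting the A sphere from B and C: z² cancels, leaving linear equations in x and y:
278.8 x − 95.2 y = -4646.95
-161.0 x + 209.2 y = -8760.54
Solving: x ≈ -42.006, y ≈ -74.204 km (keep extra digits for the depth step; rounded: -42.0, -74.2).
Then from the A sphere: z² = 51.60² − (x + 21.8)² − (y + 83.3)² with x = -42.006, y = -74.204, so z ≈ 46.600 ≈ 46.6 km.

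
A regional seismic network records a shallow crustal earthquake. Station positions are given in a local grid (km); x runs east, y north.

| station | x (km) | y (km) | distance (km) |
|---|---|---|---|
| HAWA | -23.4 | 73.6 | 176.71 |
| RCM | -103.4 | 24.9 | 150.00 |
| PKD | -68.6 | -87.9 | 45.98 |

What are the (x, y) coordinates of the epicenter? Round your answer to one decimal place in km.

x ≈ -25.2 km, y ≈ -103.1 km

Circle about each station: (x + 23.4)² + (y − 73.6)² = 176.71²; (x + 103.4)² + (y − 24.9)² = 150.00²; (x + 68.6)² + (y + 87.9)² = 45.98².
Subtracting pairs of circle equations eliminates x²+y² and gives linear equations (the radical axes):
-160.0 x − 97.4 y = 14073.47
-90.4 x − 323.0 y = 35580.11
Solving the 2×2 system: x ≈ -25.2, y ≈ -103.1 km.
Check against HAWA (with the unrounded x, y): √((x + 23.4)²+(y − 73.6)²) = 176.71 ≈ 176.71 km. ✓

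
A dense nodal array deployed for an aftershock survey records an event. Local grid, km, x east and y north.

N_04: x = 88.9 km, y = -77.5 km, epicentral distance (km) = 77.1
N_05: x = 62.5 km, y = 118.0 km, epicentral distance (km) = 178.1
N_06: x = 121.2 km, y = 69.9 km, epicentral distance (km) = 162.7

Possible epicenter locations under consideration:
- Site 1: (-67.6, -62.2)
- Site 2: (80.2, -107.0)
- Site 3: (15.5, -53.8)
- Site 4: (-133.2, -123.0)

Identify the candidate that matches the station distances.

For each candidate, compare |candidate − station| to the reported distance:
Site 1: residuals N_04 80.1, N_05 44.2, N_06 67.7 → max 80.1 km
Site 2: residuals N_04 46.3, N_05 47.6, N_06 18.9 → max 47.6 km
Site 3: residuals N_04 0.0, N_05 0.0, N_06 0.0 → max 0.0 km
Site 4: residuals N_04 149.6, N_05 132.4, N_06 156.6 → max 156.6 km
Only Site 3 has all residuals ≈ 0.

Site 3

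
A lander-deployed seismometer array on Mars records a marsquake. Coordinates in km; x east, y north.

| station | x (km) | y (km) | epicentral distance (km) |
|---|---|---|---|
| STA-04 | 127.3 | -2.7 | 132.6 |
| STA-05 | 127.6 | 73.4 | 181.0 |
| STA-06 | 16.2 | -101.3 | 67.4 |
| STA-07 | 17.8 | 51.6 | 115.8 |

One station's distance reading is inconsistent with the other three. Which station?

STA-06

Solve using three stations at a time. Using STA-04, STA-05, STA-07 (subtract circle equations pairwise → linear system) gives (x, y) ≈ (9.7, -63.9).
Distances from that point to each station vs reported:
  STA-04: calculated 132.6 vs reported 132.6 → residual 0.0 km
  STA-05: calculated 181.0 vs reported 181.0 → residual 0.0 km
  STA-06: calculated 38.0 vs reported 67.4 → residual 29.4 km
  STA-07: calculated 115.8 vs reported 115.8 → residual 0.0 km
STA-04, STA-05, STA-07 are mutually consistent (residuals ≈ 0); STA-06 is off by 29.4 km.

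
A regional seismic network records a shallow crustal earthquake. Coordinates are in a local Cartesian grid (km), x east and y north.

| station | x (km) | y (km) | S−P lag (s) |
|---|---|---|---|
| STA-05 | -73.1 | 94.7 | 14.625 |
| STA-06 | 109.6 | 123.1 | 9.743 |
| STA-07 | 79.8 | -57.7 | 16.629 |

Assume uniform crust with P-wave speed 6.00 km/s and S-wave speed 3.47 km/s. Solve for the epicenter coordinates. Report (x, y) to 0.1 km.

45.6 km east, 74.8 km north

Distance from S−P lag: d = Δt · v_P v_S / (v_P − v_S) = Δt · (6.00·3.47)/(6.00−3.47) ≈ 8.2292·Δt.
So d_STA-05 = 120.35, d_STA-06 = 80.18, d_STA-07 = 136.84 km.
Circle about each station: (x + 73.1)² + (y − 94.7)² = 120.35²; (x − 109.6)² + (y − 123.1)² = 80.18²; (x − 79.8)² + (y + 57.7)² = 136.84².
Subtracting pairs of circle equations eliminates x²+y² and gives linear equations (the radical axes):
365.4 x + 56.8 y = 20909.36
305.8 x − 304.8 y = -8855.43
Solving the 2×2 system: x ≈ 45.6, y ≈ 74.8 km.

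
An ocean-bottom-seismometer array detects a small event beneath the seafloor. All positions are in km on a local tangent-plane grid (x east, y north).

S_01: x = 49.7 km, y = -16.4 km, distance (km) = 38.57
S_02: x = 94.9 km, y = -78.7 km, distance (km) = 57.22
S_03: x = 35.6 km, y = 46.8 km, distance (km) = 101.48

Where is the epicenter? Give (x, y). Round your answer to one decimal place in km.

Circle about each station: (x − 49.7)² + (y + 16.4)² = 38.57²; (x − 94.9)² + (y + 78.7)² = 57.22²; (x − 35.6)² + (y − 46.8)² = 101.48².
Subtracting the S_01 equation from the S_02 and S_03 equations removes the quadratic terms:
90.4 x − 124.6 y = 10674.17
-28.2 x + 126.4 y = -8092.00
Solving the 2×2 system: x ≈ 43.1, y ≈ -54.4 km.
Check against S_01 (with the unrounded x, y): √((x − 49.7)²+(y + 16.4)²) = 38.58 ≈ 38.57 km. ✓

43.1 km east, -54.4 km north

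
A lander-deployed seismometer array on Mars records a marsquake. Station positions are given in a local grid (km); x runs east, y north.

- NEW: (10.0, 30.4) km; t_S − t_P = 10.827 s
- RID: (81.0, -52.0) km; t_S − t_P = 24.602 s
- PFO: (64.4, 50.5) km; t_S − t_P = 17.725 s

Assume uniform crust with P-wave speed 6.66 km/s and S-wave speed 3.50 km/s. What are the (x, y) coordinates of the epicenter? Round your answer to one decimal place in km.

Distance from S−P lag: d = Δt · v_P v_S / (v_P − v_S) = Δt · (6.66·3.50)/(6.66−3.50) ≈ 7.3766·Δt.
So d_NEW = 79.87, d_RID = 181.48, d_PFO = 130.75 km.
Circle about each station: (x − 10.0)² + (y − 30.4)² = 79.87²; (x − 81.0)² + (y + 52.0)² = 181.48²; (x − 64.4)² + (y − 50.5)² = 130.75².
Subtracting the NEW equation from the RID and PFO equations removes the quadratic terms:
142.0 x − 164.8 y = -18314.93
108.8 x + 40.2 y = -5042.90
Solving the 2×2 system: x ≈ -66.3, y ≈ 54.0 km.

-66.3 km east, 54.0 km north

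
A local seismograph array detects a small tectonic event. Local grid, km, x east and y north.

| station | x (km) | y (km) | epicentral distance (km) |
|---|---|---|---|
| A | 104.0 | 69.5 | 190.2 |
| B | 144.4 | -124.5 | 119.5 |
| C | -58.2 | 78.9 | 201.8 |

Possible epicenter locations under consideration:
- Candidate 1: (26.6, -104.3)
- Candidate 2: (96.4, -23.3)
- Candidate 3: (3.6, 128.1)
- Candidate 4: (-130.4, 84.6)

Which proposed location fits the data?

For each candidate, compare |candidate − station| to the reported distance:
Candidate 1: residuals A 0.1, B 0.0, C 0.1 → max 0.1 km
Candidate 2: residuals A 97.1, B 7.5, C 16.5 → max 97.1 km
Candidate 3: residuals A 73.9, B 169.7, C 122.8 → max 169.7 km
Candidate 4: residuals A 44.7, B 225.8, C 129.4 → max 225.8 km
Only Candidate 1 has all residuals ≈ 0.

Candidate 1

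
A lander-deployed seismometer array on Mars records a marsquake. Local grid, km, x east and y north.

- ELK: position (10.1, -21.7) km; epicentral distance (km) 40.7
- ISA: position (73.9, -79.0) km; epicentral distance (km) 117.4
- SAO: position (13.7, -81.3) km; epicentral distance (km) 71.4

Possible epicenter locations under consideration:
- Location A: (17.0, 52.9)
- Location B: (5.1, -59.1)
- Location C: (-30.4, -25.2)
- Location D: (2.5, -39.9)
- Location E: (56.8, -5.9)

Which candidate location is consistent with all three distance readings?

For each candidate, compare |candidate − station| to the reported distance:
Location A: residuals ELK 34.2, ISA 26.2, SAO 62.8 → max 62.8 km
Location B: residuals ELK 3.0, ISA 45.8, SAO 47.6 → max 47.6 km
Location C: residuals ELK 0.0, ISA 0.0, SAO 0.0 → max 0.0 km
Location D: residuals ELK 21.0, ISA 36.0, SAO 28.5 → max 36.0 km
Location E: residuals ELK 8.6, ISA 42.3, SAO 15.4 → max 42.3 km
Only Location C has all residuals ≈ 0.

Location C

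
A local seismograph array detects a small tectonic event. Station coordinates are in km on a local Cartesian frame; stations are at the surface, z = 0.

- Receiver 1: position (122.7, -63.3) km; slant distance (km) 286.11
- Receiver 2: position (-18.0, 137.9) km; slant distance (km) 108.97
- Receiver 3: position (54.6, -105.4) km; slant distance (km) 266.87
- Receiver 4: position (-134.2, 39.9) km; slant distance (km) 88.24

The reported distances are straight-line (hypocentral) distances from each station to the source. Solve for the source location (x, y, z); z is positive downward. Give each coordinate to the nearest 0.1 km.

x ≈ -104.4 km, y ≈ 101.6 km, depth ≈ 55.6 km

Each station gives a sphere (x−x_i)² + (y−y_i)² + z² = d_i² (stations at z=0).
Subtracting the Receiver 1 sphere from Receiver 2 and Receiver 3: z² cancels, leaving linear equations in x and y:
-281.4 x + 402.4 y = 70262.70
-136.2 x − 84.2 y = 5667.48
Solving: x ≈ -104.416, y ≈ 101.591 km (keep extra digits for the depth step; rounded: -104.4, 101.6).
Then from the Receiver 1 sphere: z² = 286.11² − (x − 122.7)² − (y + 63.3)² with x = -104.416, y = 101.591, so z ≈ 55.572 ≈ 55.6 km.
Check against Receiver 4 (with the unrounded solution): distance 88.21 ≈ 88.24 km. ✓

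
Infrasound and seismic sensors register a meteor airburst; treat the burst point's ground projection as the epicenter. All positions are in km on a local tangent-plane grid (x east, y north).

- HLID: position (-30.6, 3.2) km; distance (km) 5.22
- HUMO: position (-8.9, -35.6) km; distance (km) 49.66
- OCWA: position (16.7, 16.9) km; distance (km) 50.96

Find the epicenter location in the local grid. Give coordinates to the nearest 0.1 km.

Circle about each station: (x + 30.6)² + (y − 3.2)² = 5.22²; (x + 8.9)² + (y + 35.6)² = 49.66²; (x − 16.7)² + (y − 16.9)² = 50.96².
Subtracting the HLID equation from the HUMO and OCWA equations removes the quadratic terms:
43.4 x − 77.6 y = -2038.90
94.6 x + 27.4 y = -2951.77
Solving the 2×2 system: x ≈ -33.4, y ≈ 7.6 km.

(-33.4, 7.6)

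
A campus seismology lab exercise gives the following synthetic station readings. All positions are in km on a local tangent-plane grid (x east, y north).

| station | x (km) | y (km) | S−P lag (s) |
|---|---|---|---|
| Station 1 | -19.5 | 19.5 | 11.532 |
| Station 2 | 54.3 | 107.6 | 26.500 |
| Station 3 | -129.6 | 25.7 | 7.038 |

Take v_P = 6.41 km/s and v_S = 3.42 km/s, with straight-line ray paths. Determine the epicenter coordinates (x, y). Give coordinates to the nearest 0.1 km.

-97.0 km east, -14.3 km north

Distance from S−P lag: d = Δt · v_P v_S / (v_P − v_S) = Δt · (6.41·3.42)/(6.41−3.42) ≈ 7.3318·Δt.
So d_Station 1 = 84.55, d_Station 2 = 194.29, d_Station 3 = 51.60 km.
Circle about each station: (x + 19.5)² + (y − 19.5)² = 84.55²; (x − 54.3)² + (y − 107.6)² = 194.29²; (x + 129.6)² + (y − 25.7)² = 51.60².
Subtracting the Station 1 equation from the Station 2 and Station 3 equations removes the quadratic terms:
147.6 x + 176.2 y = -16834.15
-220.2 x + 12.4 y = 21182.29
Solving the 2×2 system: x ≈ -97.0, y ≈ -14.3 km.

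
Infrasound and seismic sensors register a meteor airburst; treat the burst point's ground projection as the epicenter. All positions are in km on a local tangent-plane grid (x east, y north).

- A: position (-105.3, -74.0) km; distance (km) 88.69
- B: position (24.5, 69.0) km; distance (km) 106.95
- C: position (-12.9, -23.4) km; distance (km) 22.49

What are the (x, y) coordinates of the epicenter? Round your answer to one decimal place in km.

(-35.1, -19.8)

Circle about each station: (x + 105.3)² + (y + 74.0)² = 88.69²; (x − 24.5)² + (y − 69.0)² = 106.95²; (x + 12.9)² + (y + 23.4)² = 22.49².
Subtracting pairs of circle equations eliminates x²+y² and gives linear equations (the radical axes):
259.6 x + 286.0 y = -14775.23
184.8 x + 101.2 y = -8490.00
Solving the 2×2 system: x ≈ -35.1, y ≈ -19.8 km.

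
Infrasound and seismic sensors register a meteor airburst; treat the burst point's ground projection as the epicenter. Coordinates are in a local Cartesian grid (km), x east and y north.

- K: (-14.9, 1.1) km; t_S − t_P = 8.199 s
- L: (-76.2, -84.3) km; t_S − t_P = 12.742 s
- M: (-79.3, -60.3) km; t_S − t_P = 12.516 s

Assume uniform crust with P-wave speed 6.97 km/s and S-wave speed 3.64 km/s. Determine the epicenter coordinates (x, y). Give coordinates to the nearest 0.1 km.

Distance from S−P lag: d = Δt · v_P v_S / (v_P − v_S) = Δt · (6.97·3.64)/(6.97−3.64) ≈ 7.6189·Δt.
So d_K = 62.47, d_L = 97.08, d_M = 95.36 km.
Circle about each station: (x + 14.9)² + (y − 1.1)² = 62.47²; (x + 76.2)² + (y + 84.3)² = 97.08²; (x + 79.3)² + (y + 60.3)² = 95.36².
Subtracting pairs of circle equations eliminates x²+y² and gives linear equations (the radical axes):
-122.6 x − 170.8 y = 7167.68
-128.8 x − 122.8 y = 4510.33
Solving the 2×2 system: x ≈ 15.8, y ≈ -53.3 km.

x ≈ 15.8 km, y ≈ -53.3 km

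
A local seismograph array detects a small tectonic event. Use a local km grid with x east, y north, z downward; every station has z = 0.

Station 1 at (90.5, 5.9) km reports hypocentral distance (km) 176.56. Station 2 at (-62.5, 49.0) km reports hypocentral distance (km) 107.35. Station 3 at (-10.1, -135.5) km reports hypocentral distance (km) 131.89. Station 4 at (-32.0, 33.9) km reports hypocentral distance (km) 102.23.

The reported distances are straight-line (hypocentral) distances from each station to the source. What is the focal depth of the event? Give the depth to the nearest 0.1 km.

Each station gives a sphere (x−x_i)² + (y−y_i)² + z² = d_i² (stations at z=0).
Subtracting the Station 1 sphere from Station 2 and Station 3: z² cancels, leaving linear equations in x and y:
-306.0 x + 86.2 y = 17731.60
-201.2 x − 282.8 y = 24015.66
Solving: x ≈ -68.200, y ≈ -36.400 km (keep extra digits for the depth step; rounded: -68.2, -36.4).
Then from the Station 1 sphere: z² = 176.56² − (x − 90.5)² − (y − 5.9)² with x = -68.200, y = -36.400, so z ≈ 64.795 ≈ 64.8 km.

64.8 km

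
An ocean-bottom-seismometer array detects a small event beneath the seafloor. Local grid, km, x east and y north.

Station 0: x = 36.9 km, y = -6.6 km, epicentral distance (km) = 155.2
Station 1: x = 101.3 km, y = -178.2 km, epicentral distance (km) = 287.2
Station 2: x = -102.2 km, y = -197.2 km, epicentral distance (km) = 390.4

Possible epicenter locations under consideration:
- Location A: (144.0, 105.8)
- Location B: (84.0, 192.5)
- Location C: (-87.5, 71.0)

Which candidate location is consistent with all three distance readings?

Location A

For each candidate, compare |candidate − station| to the reported distance:
Location A: residuals Station 0 0.1, Station 1 0.0, Station 2 0.0 → max 0.1 km
Location B: residuals Station 0 49.4, Station 1 83.9, Station 2 41.5 → max 83.9 km
Location C: residuals Station 0 8.6, Station 1 25.4, Station 2 121.8 → max 121.8 km
Only Location A has all residuals ≈ 0.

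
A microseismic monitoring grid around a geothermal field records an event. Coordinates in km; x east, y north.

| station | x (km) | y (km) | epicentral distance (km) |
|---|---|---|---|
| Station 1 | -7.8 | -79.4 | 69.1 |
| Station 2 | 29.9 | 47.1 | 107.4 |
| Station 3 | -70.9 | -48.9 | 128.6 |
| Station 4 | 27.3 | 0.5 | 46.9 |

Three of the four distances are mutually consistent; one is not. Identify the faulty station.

Solve using three stations at a time. Using Station 1, Station 2, Station 3 (subtract circle equations pairwise → linear system) gives (x, y) ≈ (57.5, -56.7).
Distances from that point to each station vs reported:
  Station 1: calculated 69.1 vs reported 69.1 → residual 0.0 km
  Station 2: calculated 107.4 vs reported 107.4 → residual 0.0 km
  Station 3: calculated 128.6 vs reported 128.6 → residual 0.0 km
  Station 4: calculated 64.7 vs reported 46.9 → residual 17.8 km
Station 1, Station 2, Station 3 are mutually consistent (residuals ≈ 0); Station 4 is off by 17.8 km.

Station 4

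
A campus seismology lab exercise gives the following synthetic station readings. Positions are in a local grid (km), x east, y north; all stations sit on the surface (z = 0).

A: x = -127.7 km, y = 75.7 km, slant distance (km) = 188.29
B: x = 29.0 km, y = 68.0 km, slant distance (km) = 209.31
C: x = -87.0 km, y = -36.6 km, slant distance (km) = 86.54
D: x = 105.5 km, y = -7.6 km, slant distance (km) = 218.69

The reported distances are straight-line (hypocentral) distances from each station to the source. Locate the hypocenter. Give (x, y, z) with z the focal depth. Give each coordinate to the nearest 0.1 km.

(-84.3, -96.6, 62.3)

Each station gives a sphere (x−x_i)² + (y−y_i)² + z² = d_i² (stations at z=0).
Subtracting the A sphere from B and C: z² cancels, leaving linear equations in x and y:
313.4 x − 15.4 y = -24930.33
81.4 x − 224.6 y = 14834.73
Solving: x ≈ -84.295, y ≈ -96.600 km (keep extra digits for the depth step; rounded: -84.3, -96.6).
Then from the A sphere: z² = 188.29² − (x + 127.7)² − (y − 75.7)² with x = -84.295, y = -96.600, so z ≈ 62.304 ≈ 62.3 km.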